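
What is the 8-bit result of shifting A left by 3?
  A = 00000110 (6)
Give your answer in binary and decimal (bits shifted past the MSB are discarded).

Shift left by 3: drop the top 3 bit(s), append 3 zero(s) on the right.
  00000110  ->  discard [000], keep [00110], append 000
= 00110000

Answer: 00110000 (48)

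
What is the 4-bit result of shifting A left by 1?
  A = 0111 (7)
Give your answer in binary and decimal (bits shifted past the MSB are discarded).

Shift left by 1: drop the top 1 bit(s), append 1 zero(s) on the right.
  0111  ->  discard [0], keep [111], append 0
= 1110

Answer: 1110 (14)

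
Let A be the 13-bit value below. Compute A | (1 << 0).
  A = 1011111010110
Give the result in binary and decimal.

Mask = 1 << 0 = 0000000000001
Bit 0 of A is 0, so OR-ing with the mask flips it to 1.
  1011111010110
| 0000000000001
---------------
  1011111010111

Answer: 1011111010111 (6103)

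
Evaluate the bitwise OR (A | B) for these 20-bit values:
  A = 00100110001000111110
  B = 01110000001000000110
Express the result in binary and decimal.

Apply | to each column (1 where either bit is 1):
  00100110001000111110
| 01110000001000000110
----------------------
  01110110001000111110

Answer: 01110110001000111110 (483902)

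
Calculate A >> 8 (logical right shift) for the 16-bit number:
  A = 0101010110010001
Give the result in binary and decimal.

Logical shift right by 8: drop the bottom 8 bit(s), prepend 8 zero(s) on the left.
  0101010110010001  ->  keep [01010101], discard [10010001], prepend 00000000
= 0000000001010101

Answer: 0000000001010101 (85)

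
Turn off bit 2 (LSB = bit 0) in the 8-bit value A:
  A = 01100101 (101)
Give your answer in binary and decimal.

Mask = ~(1 << 2) = 11111011
Bit 2 of A is 1, so AND-ing with the mask clears it to 0.
  01100101
& 11111011
----------
  01100001

Answer: 01100001 (97)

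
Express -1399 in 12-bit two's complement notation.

1. Binary of +1399:  010101110111
2. Invert bits:     101010001000
3. Add 1:           101010001001

Answer: 101010001001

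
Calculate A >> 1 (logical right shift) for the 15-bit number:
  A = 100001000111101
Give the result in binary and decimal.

Logical shift right by 1: drop the bottom 1 bit(s), prepend 1 zero(s) on the left.
  100001000111101  ->  keep [10000100011110], discard [1], prepend 0
= 010000100011110

Answer: 010000100011110 (8478)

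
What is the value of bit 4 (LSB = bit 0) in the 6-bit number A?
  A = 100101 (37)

Bit 4 is the 5th from the right.
  100101
   ^
That bit is 0.

Answer: 0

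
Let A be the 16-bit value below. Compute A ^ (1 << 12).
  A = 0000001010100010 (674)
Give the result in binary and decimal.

Mask = 1 << 12 = 0001000000000000
Bit 12 of A is 0; XOR with the mask flips it to 1.
  0000001010100010
^ 0001000000000000
------------------
  0001001010100010

Answer: 0001001010100010 (4770)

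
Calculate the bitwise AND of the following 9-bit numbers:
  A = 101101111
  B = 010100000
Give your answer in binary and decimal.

Apply & to each column (1 only where both bits are 1):
  101101111
& 010100000
-----------
  000100000

Answer: 000100000 (32)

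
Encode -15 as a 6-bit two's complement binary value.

1. Binary of +15:  001111
2. Invert bits:     110000
3. Add 1:           110001

Answer: 110001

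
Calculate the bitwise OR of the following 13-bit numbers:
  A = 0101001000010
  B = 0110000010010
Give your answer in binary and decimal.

Apply | to each column (1 where either bit is 1):
  0101001000010
| 0110000010010
---------------
  0111001010010

Answer: 0111001010010 (3666)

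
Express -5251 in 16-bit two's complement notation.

1. Binary of +5251:  0001010010000011
2. Invert bits:     1110101101111100
3. Add 1:           1110101101111101

Answer: 1110101101111101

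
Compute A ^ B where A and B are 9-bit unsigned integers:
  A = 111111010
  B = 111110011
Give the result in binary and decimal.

Apply ^ to each column (1 where bits differ):
  111111010
^ 111110011
-----------
  000001001

Answer: 000001001 (9)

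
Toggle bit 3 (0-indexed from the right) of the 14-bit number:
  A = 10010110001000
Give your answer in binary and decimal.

Mask = 1 << 3 = 00000000001000
Bit 3 of A is 1; XOR with the mask flips it to 0.
  10010110001000
^ 00000000001000
----------------
  10010110000000

Answer: 10010110000000 (9600)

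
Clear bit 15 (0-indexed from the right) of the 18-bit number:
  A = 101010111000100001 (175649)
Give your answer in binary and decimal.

Mask = ~(1 << 15) = 110111111111111111
Bit 15 of A is 1, so AND-ing with the mask clears it to 0.
  101010111000100001
& 110111111111111111
--------------------
  100010111000100001

Answer: 100010111000100001 (142881)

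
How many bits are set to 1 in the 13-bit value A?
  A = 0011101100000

0011101100000
1-bits at positions (from bit 0 = LSB): 5, 6, 8, 9, 10
Count = 5

Answer: 5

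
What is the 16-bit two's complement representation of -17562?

1. Binary of +17562:  0100010010011010
2. Invert bits:     1011101101100101
3. Add 1:           1011101101100110

Answer: 1011101101100110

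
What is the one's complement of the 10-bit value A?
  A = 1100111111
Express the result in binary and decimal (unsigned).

Flip each bit (0->1, 1->0):
  1100111111
  0011000000

Answer: 0011000000 (192)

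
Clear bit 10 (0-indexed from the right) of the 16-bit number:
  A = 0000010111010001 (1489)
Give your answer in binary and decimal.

Mask = ~(1 << 10) = 1111101111111111
Bit 10 of A is 1, so AND-ing with the mask clears it to 0.
  0000010111010001
& 1111101111111111
------------------
  0000000111010001

Answer: 0000000111010001 (465)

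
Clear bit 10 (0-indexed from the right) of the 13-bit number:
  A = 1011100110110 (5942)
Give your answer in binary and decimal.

Mask = ~(1 << 10) = 1101111111111
Bit 10 of A is 1, so AND-ing with the mask clears it to 0.
  1011100110110
& 1101111111111
---------------
  1001100110110

Answer: 1001100110110 (4918)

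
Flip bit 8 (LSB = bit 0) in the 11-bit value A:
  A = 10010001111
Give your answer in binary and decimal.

Mask = 1 << 8 = 00100000000
Bit 8 of A is 0; XOR with the mask flips it to 1.
  10010001111
^ 00100000000
-------------
  10110001111

Answer: 10110001111 (1423)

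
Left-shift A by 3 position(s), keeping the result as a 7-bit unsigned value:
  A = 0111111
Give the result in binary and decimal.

Shift left by 3: drop the top 3 bit(s), append 3 zero(s) on the right.
  0111111  ->  discard [011], keep [1111], append 000
= 1111000

Answer: 1111000 (120)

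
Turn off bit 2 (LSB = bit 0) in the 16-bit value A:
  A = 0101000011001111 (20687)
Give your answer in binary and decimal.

Mask = ~(1 << 2) = 1111111111111011
Bit 2 of A is 1, so AND-ing with the mask clears it to 0.
  0101000011001111
& 1111111111111011
------------------
  0101000011001011

Answer: 0101000011001011 (20683)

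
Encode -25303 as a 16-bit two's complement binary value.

1. Binary of +25303:  0110001011010111
2. Invert bits:     1001110100101000
3. Add 1:           1001110100101001

Answer: 1001110100101001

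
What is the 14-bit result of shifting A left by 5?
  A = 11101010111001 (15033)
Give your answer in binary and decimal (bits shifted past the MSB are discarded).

Shift left by 5: drop the top 5 bit(s), append 5 zero(s) on the right.
  11101010111001  ->  discard [11101], keep [010111001], append 00000
= 01011100100000

Answer: 01011100100000 (5920)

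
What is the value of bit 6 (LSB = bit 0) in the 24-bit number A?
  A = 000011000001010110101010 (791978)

Bit 6 is the 7th from the right.
  000011000001010110101010
                   ^
That bit is 0.

Answer: 0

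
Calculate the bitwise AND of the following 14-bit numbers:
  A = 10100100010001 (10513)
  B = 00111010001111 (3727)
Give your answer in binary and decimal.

Apply & to each column (1 only where both bits are 1):
  10100100010001
& 00111010001111
----------------
  00100000000001

Answer: 00100000000001 (2049)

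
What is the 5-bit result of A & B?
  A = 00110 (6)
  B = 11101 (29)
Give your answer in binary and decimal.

Apply & to each column (1 only where both bits are 1):
  00110
& 11101
-------
  00100

Answer: 00100 (4)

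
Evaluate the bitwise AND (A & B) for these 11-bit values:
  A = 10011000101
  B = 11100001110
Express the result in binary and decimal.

Apply & to each column (1 only where both bits are 1):
  10011000101
& 11100001110
-------------
  10000000100

Answer: 10000000100 (1028)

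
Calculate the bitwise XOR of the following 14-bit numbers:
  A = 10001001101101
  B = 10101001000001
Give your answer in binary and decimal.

Apply ^ to each column (1 where bits differ):
  10001001101101
^ 10101001000001
----------------
  00100000101100

Answer: 00100000101100 (2092)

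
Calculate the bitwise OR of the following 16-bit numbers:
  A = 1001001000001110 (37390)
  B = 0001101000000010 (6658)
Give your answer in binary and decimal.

Apply | to each column (1 where either bit is 1):
  1001001000001110
| 0001101000000010
------------------
  1001101000001110

Answer: 1001101000001110 (39438)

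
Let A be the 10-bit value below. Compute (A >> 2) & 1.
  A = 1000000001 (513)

Bit 2 is the 3rd from the right.
  1000000001
         ^
That bit is 0.

Answer: 0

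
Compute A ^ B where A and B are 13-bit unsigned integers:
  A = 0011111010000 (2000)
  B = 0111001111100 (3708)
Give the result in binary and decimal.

Apply ^ to each column (1 where bits differ):
  0011111010000
^ 0111001111100
---------------
  0100110101100

Answer: 0100110101100 (2476)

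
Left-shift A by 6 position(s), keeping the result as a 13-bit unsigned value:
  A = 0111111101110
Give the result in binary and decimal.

Shift left by 6: drop the top 6 bit(s), append 6 zero(s) on the right.
  0111111101110  ->  discard [011111], keep [1101110], append 000000
= 1101110000000

Answer: 1101110000000 (7040)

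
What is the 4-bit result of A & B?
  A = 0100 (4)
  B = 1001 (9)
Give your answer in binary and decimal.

Apply & to each column (1 only where both bits are 1):
  0100
& 1001
------
  0000

Answer: 0000 (0)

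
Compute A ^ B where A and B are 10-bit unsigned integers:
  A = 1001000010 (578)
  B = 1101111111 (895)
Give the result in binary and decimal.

Apply ^ to each column (1 where bits differ):
  1001000010
^ 1101111111
------------
  0100111101

Answer: 0100111101 (317)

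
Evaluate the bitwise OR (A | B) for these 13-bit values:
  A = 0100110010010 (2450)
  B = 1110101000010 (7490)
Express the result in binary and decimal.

Apply | to each column (1 where either bit is 1):
  0100110010010
| 1110101000010
---------------
  1110111010010

Answer: 1110111010010 (7634)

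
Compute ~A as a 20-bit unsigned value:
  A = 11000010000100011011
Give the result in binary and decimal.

Flip each bit (0->1, 1->0):
  11000010000100011011
  00111101111011100100

Answer: 00111101111011100100 (253668)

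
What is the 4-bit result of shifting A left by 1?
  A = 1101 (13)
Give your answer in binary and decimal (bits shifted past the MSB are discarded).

Shift left by 1: drop the top 1 bit(s), append 1 zero(s) on the right.
  1101  ->  discard [1], keep [101], append 0
= 1010

Answer: 1010 (10)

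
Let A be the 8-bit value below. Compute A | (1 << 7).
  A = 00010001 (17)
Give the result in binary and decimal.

Mask = 1 << 7 = 10000000
Bit 7 of A is 0, so OR-ing with the mask flips it to 1.
  00010001
| 10000000
----------
  10010001

Answer: 10010001 (145)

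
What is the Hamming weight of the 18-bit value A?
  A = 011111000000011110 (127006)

011111000000011110
1-bits at positions (from bit 0 = LSB): 1, 2, 3, 4, 12, 13, 14, 15, 16
Count = 9

Answer: 9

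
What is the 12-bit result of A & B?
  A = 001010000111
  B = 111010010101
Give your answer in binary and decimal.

Apply & to each column (1 only where both bits are 1):
  001010000111
& 111010010101
--------------
  001010000101

Answer: 001010000101 (645)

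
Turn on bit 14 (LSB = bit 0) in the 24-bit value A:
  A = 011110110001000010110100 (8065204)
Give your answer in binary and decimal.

Mask = 1 << 14 = 000000000100000000000000
Bit 14 of A is 0, so OR-ing with the mask flips it to 1.
  011110110001000010110100
| 000000000100000000000000
--------------------------
  011110110101000010110100

Answer: 011110110101000010110100 (8081588)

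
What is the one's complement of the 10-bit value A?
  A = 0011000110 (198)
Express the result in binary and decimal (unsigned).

Flip each bit (0->1, 1->0):
  0011000110
  1100111001

Answer: 1100111001 (825)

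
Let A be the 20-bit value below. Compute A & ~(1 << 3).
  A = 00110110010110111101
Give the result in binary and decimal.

Mask = ~(1 << 3) = 11111111111111110111
Bit 3 of A is 1, so AND-ing with the mask clears it to 0.
  00110110010110111101
& 11111111111111110111
----------------------
  00110110010110110101

Answer: 00110110010110110101 (222645)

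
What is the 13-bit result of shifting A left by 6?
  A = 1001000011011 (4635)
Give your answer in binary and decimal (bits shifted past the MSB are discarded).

Shift left by 6: drop the top 6 bit(s), append 6 zero(s) on the right.
  1001000011011  ->  discard [100100], keep [0011011], append 000000
= 0011011000000

Answer: 0011011000000 (1728)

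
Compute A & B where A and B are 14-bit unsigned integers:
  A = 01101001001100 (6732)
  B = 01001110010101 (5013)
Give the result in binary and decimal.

Apply & to each column (1 only where both bits are 1):
  01101001001100
& 01001110010101
----------------
  01001000000100

Answer: 01001000000100 (4612)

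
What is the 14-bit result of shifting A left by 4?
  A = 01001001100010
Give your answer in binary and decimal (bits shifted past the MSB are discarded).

Shift left by 4: drop the top 4 bit(s), append 4 zero(s) on the right.
  01001001100010  ->  discard [0100], keep [1001100010], append 0000
= 10011000100000

Answer: 10011000100000 (9760)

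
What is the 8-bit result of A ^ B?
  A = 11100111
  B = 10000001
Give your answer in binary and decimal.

Apply ^ to each column (1 where bits differ):
  11100111
^ 10000001
----------
  01100110

Answer: 01100110 (102)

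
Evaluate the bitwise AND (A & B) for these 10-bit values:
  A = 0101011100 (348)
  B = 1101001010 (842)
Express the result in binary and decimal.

Apply & to each column (1 only where both bits are 1):
  0101011100
& 1101001010
------------
  0101001000

Answer: 0101001000 (328)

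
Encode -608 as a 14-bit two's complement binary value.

1. Binary of +608:  00001001100000
2. Invert bits:     11110110011111
3. Add 1:           11110110100000

Answer: 11110110100000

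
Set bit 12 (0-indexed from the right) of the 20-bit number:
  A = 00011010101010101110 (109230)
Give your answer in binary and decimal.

Mask = 1 << 12 = 00000001000000000000
Bit 12 of A is 0, so OR-ing with the mask flips it to 1.
  00011010101010101110
| 00000001000000000000
----------------------
  00011011101010101110

Answer: 00011011101010101110 (113326)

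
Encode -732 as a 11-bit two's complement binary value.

1. Binary of +732:  01011011100
2. Invert bits:     10100100011
3. Add 1:           10100100100

Answer: 10100100100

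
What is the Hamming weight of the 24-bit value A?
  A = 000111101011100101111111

000111101011100101111111
1-bits at positions (from bit 0 = LSB): 0, 1, 2, 3, 4, 5, 6, 8, 11, 12, 13, 15, 17, 18, 19, 20
Count = 16

Answer: 16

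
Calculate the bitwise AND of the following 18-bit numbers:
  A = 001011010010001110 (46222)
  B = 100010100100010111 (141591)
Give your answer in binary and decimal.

Apply & to each column (1 only where both bits are 1):
  001011010010001110
& 100010100100010111
--------------------
  000010000000000110

Answer: 000010000000000110 (8198)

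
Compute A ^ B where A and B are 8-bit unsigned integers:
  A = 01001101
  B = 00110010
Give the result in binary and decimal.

Apply ^ to each column (1 where bits differ):
  01001101
^ 00110010
----------
  01111111

Answer: 01111111 (127)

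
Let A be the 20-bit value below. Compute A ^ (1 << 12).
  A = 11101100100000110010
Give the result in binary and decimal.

Mask = 1 << 12 = 00000001000000000000
Bit 12 of A is 0; XOR with the mask flips it to 1.
  11101100100000110010
^ 00000001000000000000
----------------------
  11101101100000110010

Answer: 11101101100000110010 (972850)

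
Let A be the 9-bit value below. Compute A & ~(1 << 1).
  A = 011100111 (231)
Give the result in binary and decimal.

Mask = ~(1 << 1) = 111111101
Bit 1 of A is 1, so AND-ing with the mask clears it to 0.
  011100111
& 111111101
-----------
  011100101

Answer: 011100101 (229)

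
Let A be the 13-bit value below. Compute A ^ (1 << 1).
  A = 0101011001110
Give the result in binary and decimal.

Mask = 1 << 1 = 0000000000010
Bit 1 of A is 1; XOR with the mask flips it to 0.
  0101011001110
^ 0000000000010
---------------
  0101011001100

Answer: 0101011001100 (2764)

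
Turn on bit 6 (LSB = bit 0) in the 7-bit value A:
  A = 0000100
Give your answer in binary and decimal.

Mask = 1 << 6 = 1000000
Bit 6 of A is 0, so OR-ing with the mask flips it to 1.
  0000100
| 1000000
---------
  1000100

Answer: 1000100 (68)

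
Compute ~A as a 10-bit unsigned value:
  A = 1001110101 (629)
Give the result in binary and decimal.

Flip each bit (0->1, 1->0):
  1001110101
  0110001010

Answer: 0110001010 (394)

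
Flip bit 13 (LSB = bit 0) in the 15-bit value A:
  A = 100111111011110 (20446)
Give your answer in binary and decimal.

Mask = 1 << 13 = 010000000000000
Bit 13 of A is 0; XOR with the mask flips it to 1.
  100111111011110
^ 010000000000000
-----------------
  110111111011110

Answer: 110111111011110 (28638)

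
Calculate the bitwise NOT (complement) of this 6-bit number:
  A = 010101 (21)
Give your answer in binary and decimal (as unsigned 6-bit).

Flip each bit (0->1, 1->0):
  010101
  101010

Answer: 101010 (42)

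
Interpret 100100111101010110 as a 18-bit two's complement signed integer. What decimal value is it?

MSB is 1, so the value is negative. Find the magnitude:
1. Invert bits:  011011000010101001
2. Add 1:        011011000010101010  = 110762
3. Apply sign:   -110762

Answer: -110762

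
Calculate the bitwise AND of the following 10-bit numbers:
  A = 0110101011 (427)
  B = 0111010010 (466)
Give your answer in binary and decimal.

Apply & to each column (1 only where both bits are 1):
  0110101011
& 0111010010
------------
  0110000010

Answer: 0110000010 (386)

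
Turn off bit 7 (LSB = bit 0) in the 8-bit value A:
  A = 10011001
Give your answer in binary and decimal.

Mask = ~(1 << 7) = 01111111
Bit 7 of A is 1, so AND-ing with the mask clears it to 0.
  10011001
& 01111111
----------
  00011001

Answer: 00011001 (25)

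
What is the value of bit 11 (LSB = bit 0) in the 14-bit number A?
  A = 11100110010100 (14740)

Bit 11 is the 12th from the right.
  11100110010100
    ^
That bit is 1.

Answer: 1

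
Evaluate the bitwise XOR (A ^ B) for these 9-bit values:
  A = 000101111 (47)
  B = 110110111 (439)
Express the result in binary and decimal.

Apply ^ to each column (1 where bits differ):
  000101111
^ 110110111
-----------
  110011000

Answer: 110011000 (408)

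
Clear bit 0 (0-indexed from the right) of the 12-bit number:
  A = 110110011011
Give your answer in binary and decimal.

Mask = ~(1 << 0) = 111111111110
Bit 0 of A is 1, so AND-ing with the mask clears it to 0.
  110110011011
& 111111111110
--------------
  110110011010

Answer: 110110011010 (3482)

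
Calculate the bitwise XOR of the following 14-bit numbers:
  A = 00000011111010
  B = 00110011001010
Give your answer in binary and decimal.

Apply ^ to each column (1 where bits differ):
  00000011111010
^ 00110011001010
----------------
  00110000110000

Answer: 00110000110000 (3120)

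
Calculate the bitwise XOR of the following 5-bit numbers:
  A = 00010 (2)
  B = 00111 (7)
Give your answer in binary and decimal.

Apply ^ to each column (1 where bits differ):
  00010
^ 00111
-------
  00101

Answer: 00101 (5)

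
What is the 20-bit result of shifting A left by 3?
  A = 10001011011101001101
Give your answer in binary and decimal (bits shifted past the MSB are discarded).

Shift left by 3: drop the top 3 bit(s), append 3 zero(s) on the right.
  10001011011101001101  ->  discard [100], keep [01011011101001101], append 000
= 01011011101001101000

Answer: 01011011101001101000 (375400)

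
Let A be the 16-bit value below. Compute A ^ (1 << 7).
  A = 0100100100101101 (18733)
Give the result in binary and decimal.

Mask = 1 << 7 = 0000000010000000
Bit 7 of A is 0; XOR with the mask flips it to 1.
  0100100100101101
^ 0000000010000000
------------------
  0100100110101101

Answer: 0100100110101101 (18861)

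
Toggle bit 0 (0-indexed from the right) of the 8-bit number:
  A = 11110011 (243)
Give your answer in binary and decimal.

Mask = 1 << 0 = 00000001
Bit 0 of A is 1; XOR with the mask flips it to 0.
  11110011
^ 00000001
----------
  11110010

Answer: 11110010 (242)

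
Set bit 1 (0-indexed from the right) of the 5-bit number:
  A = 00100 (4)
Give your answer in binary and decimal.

Mask = 1 << 1 = 00010
Bit 1 of A is 0, so OR-ing with the mask flips it to 1.
  00100
| 00010
-------
  00110

Answer: 00110 (6)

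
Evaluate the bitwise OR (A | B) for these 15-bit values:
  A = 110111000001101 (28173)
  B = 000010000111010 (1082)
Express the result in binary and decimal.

Apply | to each column (1 where either bit is 1):
  110111000001101
| 000010000111010
-----------------
  110111000111111

Answer: 110111000111111 (28223)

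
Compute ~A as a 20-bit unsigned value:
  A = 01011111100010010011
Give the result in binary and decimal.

Flip each bit (0->1, 1->0):
  01011111100010010011
  10100000011101101100

Answer: 10100000011101101100 (657260)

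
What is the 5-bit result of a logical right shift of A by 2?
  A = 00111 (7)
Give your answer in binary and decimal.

Logical shift right by 2: drop the bottom 2 bit(s), prepend 2 zero(s) on the left.
  00111  ->  keep [001], discard [11], prepend 00
= 00001

Answer: 00001 (1)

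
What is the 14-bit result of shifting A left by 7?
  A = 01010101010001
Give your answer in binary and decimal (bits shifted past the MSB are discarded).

Shift left by 7: drop the top 7 bit(s), append 7 zero(s) on the right.
  01010101010001  ->  discard [0101010], keep [1010001], append 0000000
= 10100010000000

Answer: 10100010000000 (10368)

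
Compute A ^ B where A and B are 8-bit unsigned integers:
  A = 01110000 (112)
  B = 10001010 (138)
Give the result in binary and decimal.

Apply ^ to each column (1 where bits differ):
  01110000
^ 10001010
----------
  11111010

Answer: 11111010 (250)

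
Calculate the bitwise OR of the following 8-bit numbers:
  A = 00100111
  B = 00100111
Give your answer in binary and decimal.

Apply | to each column (1 where either bit is 1):
  00100111
| 00100111
----------
  00100111

Answer: 00100111 (39)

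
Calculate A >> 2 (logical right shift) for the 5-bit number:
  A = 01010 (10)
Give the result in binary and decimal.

Logical shift right by 2: drop the bottom 2 bit(s), prepend 2 zero(s) on the left.
  01010  ->  keep [010], discard [10], prepend 00
= 00010

Answer: 00010 (2)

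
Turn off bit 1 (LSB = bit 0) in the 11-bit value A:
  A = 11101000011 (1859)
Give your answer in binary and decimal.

Mask = ~(1 << 1) = 11111111101
Bit 1 of A is 1, so AND-ing with the mask clears it to 0.
  11101000011
& 11111111101
-------------
  11101000001

Answer: 11101000001 (1857)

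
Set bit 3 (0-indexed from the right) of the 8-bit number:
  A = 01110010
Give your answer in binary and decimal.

Mask = 1 << 3 = 00001000
Bit 3 of A is 0, so OR-ing with the mask flips it to 1.
  01110010
| 00001000
----------
  01111010

Answer: 01111010 (122)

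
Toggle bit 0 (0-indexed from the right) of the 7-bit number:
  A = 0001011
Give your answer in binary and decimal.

Mask = 1 << 0 = 0000001
Bit 0 of A is 1; XOR with the mask flips it to 0.
  0001011
^ 0000001
---------
  0001010

Answer: 0001010 (10)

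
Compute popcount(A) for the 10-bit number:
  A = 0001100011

0001100011
1-bits at positions (from bit 0 = LSB): 0, 1, 5, 6
Count = 4

Answer: 4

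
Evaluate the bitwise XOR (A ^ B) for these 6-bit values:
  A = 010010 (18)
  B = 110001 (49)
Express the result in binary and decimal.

Apply ^ to each column (1 where bits differ):
  010010
^ 110001
--------
  100011

Answer: 100011 (35)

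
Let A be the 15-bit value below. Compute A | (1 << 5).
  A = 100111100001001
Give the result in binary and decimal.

Mask = 1 << 5 = 000000000100000
Bit 5 of A is 0, so OR-ing with the mask flips it to 1.
  100111100001001
| 000000000100000
-----------------
  100111100101001

Answer: 100111100101001 (20265)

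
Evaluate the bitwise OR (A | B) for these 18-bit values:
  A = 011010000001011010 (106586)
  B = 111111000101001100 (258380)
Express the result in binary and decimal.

Apply | to each column (1 where either bit is 1):
  011010000001011010
| 111111000101001100
--------------------
  111111000101011110

Answer: 111111000101011110 (258398)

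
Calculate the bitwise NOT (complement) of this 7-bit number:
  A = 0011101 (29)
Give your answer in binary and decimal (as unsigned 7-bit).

Flip each bit (0->1, 1->0):
  0011101
  1100010

Answer: 1100010 (98)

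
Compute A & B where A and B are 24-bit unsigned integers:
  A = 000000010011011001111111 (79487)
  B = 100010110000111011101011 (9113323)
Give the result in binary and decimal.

Apply & to each column (1 only where both bits are 1):
  000000010011011001111111
& 100010110000111011101011
--------------------------
  000000010000011001101011

Answer: 000000010000011001101011 (67179)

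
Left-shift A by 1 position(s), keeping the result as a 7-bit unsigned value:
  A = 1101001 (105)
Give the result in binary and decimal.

Shift left by 1: drop the top 1 bit(s), append 1 zero(s) on the right.
  1101001  ->  discard [1], keep [101001], append 0
= 1010010

Answer: 1010010 (82)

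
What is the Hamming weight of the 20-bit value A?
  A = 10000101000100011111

10000101000100011111
1-bits at positions (from bit 0 = LSB): 0, 1, 2, 3, 4, 8, 12, 14, 19
Count = 9

Answer: 9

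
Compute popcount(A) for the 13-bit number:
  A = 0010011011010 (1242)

0010011011010
1-bits at positions (from bit 0 = LSB): 1, 3, 4, 6, 7, 10
Count = 6

Answer: 6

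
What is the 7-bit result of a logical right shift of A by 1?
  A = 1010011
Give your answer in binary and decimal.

Logical shift right by 1: drop the bottom 1 bit(s), prepend 1 zero(s) on the left.
  1010011  ->  keep [101001], discard [1], prepend 0
= 0101001

Answer: 0101001 (41)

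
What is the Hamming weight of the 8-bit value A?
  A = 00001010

00001010
1-bits at positions (from bit 0 = LSB): 1, 3
Count = 2

Answer: 2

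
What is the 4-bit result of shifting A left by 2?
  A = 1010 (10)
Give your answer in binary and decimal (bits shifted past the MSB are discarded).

Shift left by 2: drop the top 2 bit(s), append 2 zero(s) on the right.
  1010  ->  discard [10], keep [10], append 00
= 1000

Answer: 1000 (8)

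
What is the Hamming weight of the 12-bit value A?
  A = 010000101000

010000101000
1-bits at positions (from bit 0 = LSB): 3, 5, 10
Count = 3

Answer: 3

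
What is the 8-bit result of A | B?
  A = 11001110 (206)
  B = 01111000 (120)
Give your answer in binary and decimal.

Apply | to each column (1 where either bit is 1):
  11001110
| 01111000
----------
  11111110

Answer: 11111110 (254)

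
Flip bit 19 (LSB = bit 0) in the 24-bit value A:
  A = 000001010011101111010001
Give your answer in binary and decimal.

Mask = 1 << 19 = 000010000000000000000000
Bit 19 of A is 0; XOR with the mask flips it to 1.
  000001010011101111010001
^ 000010000000000000000000
--------------------------
  000011010011101111010001

Answer: 000011010011101111010001 (867281)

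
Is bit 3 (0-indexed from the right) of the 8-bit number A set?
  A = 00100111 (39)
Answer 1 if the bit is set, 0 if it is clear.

Bit 3 is the 4th from the right.
  00100111
      ^
That bit is 0.

Answer: 0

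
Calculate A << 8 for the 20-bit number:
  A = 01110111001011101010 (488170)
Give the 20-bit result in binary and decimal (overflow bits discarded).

Shift left by 8: drop the top 8 bit(s), append 8 zero(s) on the right.
  01110111001011101010  ->  discard [01110111], keep [001011101010], append 00000000
= 00101110101000000000

Answer: 00101110101000000000 (190976)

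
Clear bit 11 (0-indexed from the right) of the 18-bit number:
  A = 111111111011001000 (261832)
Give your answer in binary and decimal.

Mask = ~(1 << 11) = 111111011111111111
Bit 11 of A is 1, so AND-ing with the mask clears it to 0.
  111111111011001000
& 111111011111111111
--------------------
  111111011011001000

Answer: 111111011011001000 (259784)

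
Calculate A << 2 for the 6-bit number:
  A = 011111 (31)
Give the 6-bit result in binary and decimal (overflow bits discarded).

Shift left by 2: drop the top 2 bit(s), append 2 zero(s) on the right.
  011111  ->  discard [01], keep [1111], append 00
= 111100

Answer: 111100 (60)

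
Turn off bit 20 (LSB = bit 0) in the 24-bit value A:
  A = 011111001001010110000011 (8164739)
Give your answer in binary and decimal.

Mask = ~(1 << 20) = 111011111111111111111111
Bit 20 of A is 1, so AND-ing with the mask clears it to 0.
  011111001001010110000011
& 111011111111111111111111
--------------------------
  011011001001010110000011

Answer: 011011001001010110000011 (7116163)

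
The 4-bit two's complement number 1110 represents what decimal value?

MSB is 1, so the value is negative. Find the magnitude:
1. Invert bits:  0001
2. Add 1:        0010  = 2
3. Apply sign:   -2

Answer: -2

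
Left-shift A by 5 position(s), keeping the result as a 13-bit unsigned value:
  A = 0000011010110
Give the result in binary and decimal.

Shift left by 5: drop the top 5 bit(s), append 5 zero(s) on the right.
  0000011010110  ->  discard [00000], keep [11010110], append 00000
= 1101011000000

Answer: 1101011000000 (6848)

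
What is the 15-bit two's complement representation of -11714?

1. Binary of +11714:  010110111000010
2. Invert bits:     101001000111101
3. Add 1:           101001000111110

Answer: 101001000111110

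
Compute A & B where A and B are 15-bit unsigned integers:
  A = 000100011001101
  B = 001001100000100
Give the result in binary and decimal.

Apply & to each column (1 only where both bits are 1):
  000100011001101
& 001001100000100
-----------------
  000000000000100

Answer: 000000000000100 (4)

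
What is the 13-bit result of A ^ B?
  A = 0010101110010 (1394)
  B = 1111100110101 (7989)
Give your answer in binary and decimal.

Apply ^ to each column (1 where bits differ):
  0010101110010
^ 1111100110101
---------------
  1101001000111

Answer: 1101001000111 (6727)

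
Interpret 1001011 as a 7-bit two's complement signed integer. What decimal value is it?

MSB is 1, so the value is negative. Find the magnitude:
1. Invert bits:  0110100
2. Add 1:        0110101  = 53
3. Apply sign:   -53

Answer: -53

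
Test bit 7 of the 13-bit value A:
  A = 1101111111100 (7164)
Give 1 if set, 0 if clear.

Bit 7 is the 8th from the right.
  1101111111100
       ^
That bit is 1.

Answer: 1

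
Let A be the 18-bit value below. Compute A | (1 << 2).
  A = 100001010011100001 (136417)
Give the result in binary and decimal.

Mask = 1 << 2 = 000000000000000100
Bit 2 of A is 0, so OR-ing with the mask flips it to 1.
  100001010011100001
| 000000000000000100
--------------------
  100001010011100101

Answer: 100001010011100101 (136421)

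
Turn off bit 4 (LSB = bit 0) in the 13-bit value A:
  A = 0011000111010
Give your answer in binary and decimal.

Mask = ~(1 << 4) = 1111111101111
Bit 4 of A is 1, so AND-ing with the mask clears it to 0.
  0011000111010
& 1111111101111
---------------
  0011000101010

Answer: 0011000101010 (1578)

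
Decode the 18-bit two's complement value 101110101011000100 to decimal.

MSB is 1, so the value is negative. Find the magnitude:
1. Invert bits:  010001010100111011
2. Add 1:        010001010100111100  = 70972
3. Apply sign:   -70972

Answer: -70972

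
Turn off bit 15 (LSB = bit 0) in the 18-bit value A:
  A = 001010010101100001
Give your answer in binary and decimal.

Mask = ~(1 << 15) = 110111111111111111
Bit 15 of A is 1, so AND-ing with the mask clears it to 0.
  001010010101100001
& 110111111111111111
--------------------
  000010010101100001

Answer: 000010010101100001 (9569)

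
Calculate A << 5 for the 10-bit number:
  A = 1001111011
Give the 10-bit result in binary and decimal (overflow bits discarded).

Shift left by 5: drop the top 5 bit(s), append 5 zero(s) on the right.
  1001111011  ->  discard [10011], keep [11011], append 00000
= 1101100000

Answer: 1101100000 (864)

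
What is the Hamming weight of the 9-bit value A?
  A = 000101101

000101101
1-bits at positions (from bit 0 = LSB): 0, 2, 3, 5
Count = 4

Answer: 4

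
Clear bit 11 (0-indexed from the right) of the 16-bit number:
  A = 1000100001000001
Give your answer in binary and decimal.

Mask = ~(1 << 11) = 1111011111111111
Bit 11 of A is 1, so AND-ing with the mask clears it to 0.
  1000100001000001
& 1111011111111111
------------------
  1000000001000001

Answer: 1000000001000001 (32833)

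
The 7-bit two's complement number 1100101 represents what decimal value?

MSB is 1, so the value is negative. Find the magnitude:
1. Invert bits:  0011010
2. Add 1:        0011011  = 27
3. Apply sign:   -27

Answer: -27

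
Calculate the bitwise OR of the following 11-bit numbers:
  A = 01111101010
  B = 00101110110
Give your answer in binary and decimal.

Apply | to each column (1 where either bit is 1):
  01111101010
| 00101110110
-------------
  01111111110

Answer: 01111111110 (1022)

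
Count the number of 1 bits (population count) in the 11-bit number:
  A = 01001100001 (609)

01001100001
1-bits at positions (from bit 0 = LSB): 0, 5, 6, 9
Count = 4

Answer: 4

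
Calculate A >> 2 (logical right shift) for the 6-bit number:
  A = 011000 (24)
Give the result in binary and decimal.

Logical shift right by 2: drop the bottom 2 bit(s), prepend 2 zero(s) on the left.
  011000  ->  keep [0110], discard [00], prepend 00
= 000110

Answer: 000110 (6)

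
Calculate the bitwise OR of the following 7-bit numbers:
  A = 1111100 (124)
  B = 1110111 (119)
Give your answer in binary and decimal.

Apply | to each column (1 where either bit is 1):
  1111100
| 1110111
---------
  1111111

Answer: 1111111 (127)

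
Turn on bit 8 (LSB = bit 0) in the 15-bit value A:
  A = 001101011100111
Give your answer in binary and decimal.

Mask = 1 << 8 = 000000100000000
Bit 8 of A is 0, so OR-ing with the mask flips it to 1.
  001101011100111
| 000000100000000
-----------------
  001101111100111

Answer: 001101111100111 (7143)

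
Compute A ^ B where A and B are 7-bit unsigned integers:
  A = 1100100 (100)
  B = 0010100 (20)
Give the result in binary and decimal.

Apply ^ to each column (1 where bits differ):
  1100100
^ 0010100
---------
  1110000

Answer: 1110000 (112)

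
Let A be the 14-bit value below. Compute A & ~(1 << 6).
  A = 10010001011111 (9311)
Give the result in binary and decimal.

Mask = ~(1 << 6) = 11111110111111
Bit 6 of A is 1, so AND-ing with the mask clears it to 0.
  10010001011111
& 11111110111111
----------------
  10010000011111

Answer: 10010000011111 (9247)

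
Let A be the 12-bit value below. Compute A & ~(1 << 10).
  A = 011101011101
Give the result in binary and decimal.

Mask = ~(1 << 10) = 101111111111
Bit 10 of A is 1, so AND-ing with the mask clears it to 0.
  011101011101
& 101111111111
--------------
  001101011101

Answer: 001101011101 (861)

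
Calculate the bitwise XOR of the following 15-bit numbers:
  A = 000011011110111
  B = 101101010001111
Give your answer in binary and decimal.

Apply ^ to each column (1 where bits differ):
  000011011110111
^ 101101010001111
-----------------
  101110001111000

Answer: 101110001111000 (23672)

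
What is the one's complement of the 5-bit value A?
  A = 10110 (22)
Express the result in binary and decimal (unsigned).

Flip each bit (0->1, 1->0):
  10110
  01001

Answer: 01001 (9)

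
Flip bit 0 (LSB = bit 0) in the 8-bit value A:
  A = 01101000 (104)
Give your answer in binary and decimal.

Mask = 1 << 0 = 00000001
Bit 0 of A is 0; XOR with the mask flips it to 1.
  01101000
^ 00000001
----------
  01101001

Answer: 01101001 (105)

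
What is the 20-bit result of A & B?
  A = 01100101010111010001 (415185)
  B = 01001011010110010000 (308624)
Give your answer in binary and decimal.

Apply & to each column (1 only where both bits are 1):
  01100101010111010001
& 01001011010110010000
----------------------
  01000001010110010000

Answer: 01000001010110010000 (267664)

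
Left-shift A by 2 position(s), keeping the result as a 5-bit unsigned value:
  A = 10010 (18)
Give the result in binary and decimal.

Shift left by 2: drop the top 2 bit(s), append 2 zero(s) on the right.
  10010  ->  discard [10], keep [010], append 00
= 01000

Answer: 01000 (8)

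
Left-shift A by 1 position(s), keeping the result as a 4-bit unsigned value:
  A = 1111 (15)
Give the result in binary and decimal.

Shift left by 1: drop the top 1 bit(s), append 1 zero(s) on the right.
  1111  ->  discard [1], keep [111], append 0
= 1110

Answer: 1110 (14)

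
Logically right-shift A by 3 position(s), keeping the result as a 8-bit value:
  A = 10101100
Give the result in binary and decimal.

Logical shift right by 3: drop the bottom 3 bit(s), prepend 3 zero(s) on the left.
  10101100  ->  keep [10101], discard [100], prepend 000
= 00010101

Answer: 00010101 (21)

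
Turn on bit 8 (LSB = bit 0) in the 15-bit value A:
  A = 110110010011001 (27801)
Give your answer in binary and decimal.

Mask = 1 << 8 = 000000100000000
Bit 8 of A is 0, so OR-ing with the mask flips it to 1.
  110110010011001
| 000000100000000
-----------------
  110110110011001

Answer: 110110110011001 (28057)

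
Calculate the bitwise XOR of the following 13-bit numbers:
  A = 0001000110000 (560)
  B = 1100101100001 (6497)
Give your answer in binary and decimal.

Apply ^ to each column (1 where bits differ):
  0001000110000
^ 1100101100001
---------------
  1101101010001

Answer: 1101101010001 (6993)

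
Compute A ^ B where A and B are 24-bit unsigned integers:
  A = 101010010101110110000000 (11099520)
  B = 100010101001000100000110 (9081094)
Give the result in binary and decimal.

Apply ^ to each column (1 where bits differ):
  101010010101110110000000
^ 100010101001000100000110
--------------------------
  001000111100110010000110

Answer: 001000111100110010000110 (2346118)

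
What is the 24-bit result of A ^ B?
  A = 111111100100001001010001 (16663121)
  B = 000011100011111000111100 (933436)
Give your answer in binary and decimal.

Apply ^ to each column (1 where bits differ):
  111111100100001001010001
^ 000011100011111000111100
--------------------------
  111100000111110001101101

Answer: 111100000111110001101101 (15760493)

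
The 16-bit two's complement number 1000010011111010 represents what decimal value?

MSB is 1, so the value is negative. Find the magnitude:
1. Invert bits:  0111101100000101
2. Add 1:        0111101100000110  = 31494
3. Apply sign:   -31494

Answer: -31494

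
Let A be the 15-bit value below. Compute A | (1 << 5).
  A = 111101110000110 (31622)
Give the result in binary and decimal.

Mask = 1 << 5 = 000000000100000
Bit 5 of A is 0, so OR-ing with the mask flips it to 1.
  111101110000110
| 000000000100000
-----------------
  111101110100110

Answer: 111101110100110 (31654)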